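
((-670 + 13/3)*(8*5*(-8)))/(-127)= -639040/381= -1677.27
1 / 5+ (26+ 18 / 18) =136 / 5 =27.20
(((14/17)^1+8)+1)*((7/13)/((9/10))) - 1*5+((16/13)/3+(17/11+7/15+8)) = 11.30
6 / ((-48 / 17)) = -17 / 8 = -2.12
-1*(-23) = 23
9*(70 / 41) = 630 / 41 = 15.37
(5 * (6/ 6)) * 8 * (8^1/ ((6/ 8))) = 1280/ 3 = 426.67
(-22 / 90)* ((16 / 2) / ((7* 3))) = -88 / 945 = -0.09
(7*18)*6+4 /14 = 5294 /7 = 756.29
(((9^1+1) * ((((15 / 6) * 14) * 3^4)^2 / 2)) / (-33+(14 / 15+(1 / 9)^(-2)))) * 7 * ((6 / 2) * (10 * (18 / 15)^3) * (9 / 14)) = 191579412.26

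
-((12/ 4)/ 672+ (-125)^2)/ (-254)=3500001/ 56896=61.52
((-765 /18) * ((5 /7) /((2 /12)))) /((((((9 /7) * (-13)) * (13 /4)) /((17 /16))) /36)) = 21675 /169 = 128.25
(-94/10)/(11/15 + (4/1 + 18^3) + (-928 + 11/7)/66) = -21714/13450429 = -0.00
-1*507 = -507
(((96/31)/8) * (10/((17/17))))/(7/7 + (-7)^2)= 12/155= 0.08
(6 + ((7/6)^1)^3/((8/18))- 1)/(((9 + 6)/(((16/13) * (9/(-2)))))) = -3.17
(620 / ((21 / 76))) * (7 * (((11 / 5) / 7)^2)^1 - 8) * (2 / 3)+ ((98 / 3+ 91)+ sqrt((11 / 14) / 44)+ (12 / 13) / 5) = -309835499 / 28665+ sqrt(14) / 28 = -10808.71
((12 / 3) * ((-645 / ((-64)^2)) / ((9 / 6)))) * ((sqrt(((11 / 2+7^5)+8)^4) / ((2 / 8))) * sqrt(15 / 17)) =-243319129415 * sqrt(255) / 8704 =-446403367.16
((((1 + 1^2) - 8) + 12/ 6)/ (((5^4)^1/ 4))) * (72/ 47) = -0.04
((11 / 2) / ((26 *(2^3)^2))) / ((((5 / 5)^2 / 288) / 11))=1089 / 104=10.47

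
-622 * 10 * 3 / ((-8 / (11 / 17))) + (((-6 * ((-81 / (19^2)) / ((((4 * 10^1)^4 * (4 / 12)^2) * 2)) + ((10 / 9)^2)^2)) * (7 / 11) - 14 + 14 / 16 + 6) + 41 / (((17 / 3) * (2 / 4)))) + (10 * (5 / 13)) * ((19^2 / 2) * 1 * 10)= 41533338104922133043 / 4913386283520000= 8453.10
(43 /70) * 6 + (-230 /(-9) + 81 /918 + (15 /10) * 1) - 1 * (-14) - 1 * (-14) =315032 /5355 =58.83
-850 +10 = -840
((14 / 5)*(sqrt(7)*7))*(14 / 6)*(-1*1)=-121.00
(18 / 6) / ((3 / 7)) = 7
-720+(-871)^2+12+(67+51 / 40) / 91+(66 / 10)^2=13795187047 / 18200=757977.31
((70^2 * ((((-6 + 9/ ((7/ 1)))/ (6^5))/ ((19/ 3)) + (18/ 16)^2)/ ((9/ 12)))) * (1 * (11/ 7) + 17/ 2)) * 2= 341747575/ 2052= 166543.65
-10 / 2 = -5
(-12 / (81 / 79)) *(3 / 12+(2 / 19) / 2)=-1817 / 513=-3.54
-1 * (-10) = 10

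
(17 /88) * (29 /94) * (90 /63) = 2465 /28952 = 0.09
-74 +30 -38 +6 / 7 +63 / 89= -50111 / 623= -80.43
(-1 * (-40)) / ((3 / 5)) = 200 / 3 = 66.67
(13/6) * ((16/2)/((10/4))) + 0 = 6.93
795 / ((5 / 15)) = 2385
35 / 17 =2.06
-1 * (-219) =219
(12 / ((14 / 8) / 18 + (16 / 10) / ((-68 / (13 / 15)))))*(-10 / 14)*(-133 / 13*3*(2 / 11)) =209304000 / 336193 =622.57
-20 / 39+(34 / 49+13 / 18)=10357 / 11466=0.90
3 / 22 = 0.14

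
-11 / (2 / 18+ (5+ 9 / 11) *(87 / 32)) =-1089 / 1577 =-0.69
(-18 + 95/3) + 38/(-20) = 353/30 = 11.77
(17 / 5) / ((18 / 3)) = 17 / 30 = 0.57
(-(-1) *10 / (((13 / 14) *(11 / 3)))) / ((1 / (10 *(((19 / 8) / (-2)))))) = -9975 / 286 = -34.88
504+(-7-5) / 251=126492 / 251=503.95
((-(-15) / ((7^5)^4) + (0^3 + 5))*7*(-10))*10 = -39896133148806002000 / 11398895185373143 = -3500.00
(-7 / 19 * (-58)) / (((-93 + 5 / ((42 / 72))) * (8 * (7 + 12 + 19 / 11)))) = -15631 / 10240848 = -0.00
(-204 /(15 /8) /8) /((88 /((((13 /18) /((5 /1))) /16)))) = -221 /158400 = -0.00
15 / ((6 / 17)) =85 / 2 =42.50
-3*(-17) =51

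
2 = 2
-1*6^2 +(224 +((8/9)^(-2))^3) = 49814513/262144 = 190.03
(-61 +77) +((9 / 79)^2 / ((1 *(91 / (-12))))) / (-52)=118129891 / 7383103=16.00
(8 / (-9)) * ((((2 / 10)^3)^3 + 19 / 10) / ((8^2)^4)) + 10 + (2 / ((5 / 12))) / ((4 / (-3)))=52428799175347 / 8192000000000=6.40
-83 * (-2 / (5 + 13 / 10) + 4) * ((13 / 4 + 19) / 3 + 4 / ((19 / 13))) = -11144410 / 3591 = -3103.43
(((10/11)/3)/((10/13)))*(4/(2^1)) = 26/33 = 0.79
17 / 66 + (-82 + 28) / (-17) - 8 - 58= -70199 / 1122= -62.57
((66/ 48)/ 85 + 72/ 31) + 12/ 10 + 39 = 896717/ 21080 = 42.54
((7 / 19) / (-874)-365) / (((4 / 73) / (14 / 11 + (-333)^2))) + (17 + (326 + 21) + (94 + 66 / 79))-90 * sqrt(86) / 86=-42637744026589835 / 57722456-45 * sqrt(86) / 43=-738668233.15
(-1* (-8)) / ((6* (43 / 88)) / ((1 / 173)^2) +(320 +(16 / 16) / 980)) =10780 / 118669457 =0.00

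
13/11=1.18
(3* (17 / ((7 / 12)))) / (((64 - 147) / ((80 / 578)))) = -1440 / 9877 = -0.15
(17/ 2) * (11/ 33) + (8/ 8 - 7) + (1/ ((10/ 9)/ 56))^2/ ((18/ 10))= 42241/ 30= 1408.03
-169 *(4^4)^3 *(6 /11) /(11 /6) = -102072582144 /121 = -843575059.04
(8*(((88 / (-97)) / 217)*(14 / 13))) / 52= -352 / 508183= -0.00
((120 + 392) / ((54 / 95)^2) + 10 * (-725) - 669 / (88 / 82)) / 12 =-201717941 / 384912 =-524.06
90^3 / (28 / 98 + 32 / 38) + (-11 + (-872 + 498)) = 645995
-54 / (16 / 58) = -783 / 4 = -195.75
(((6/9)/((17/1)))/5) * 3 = 0.02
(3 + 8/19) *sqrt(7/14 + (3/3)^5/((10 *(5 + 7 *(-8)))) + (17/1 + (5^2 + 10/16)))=13 *sqrt(44865210)/3876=22.47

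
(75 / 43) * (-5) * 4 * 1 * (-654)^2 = -641574000 / 43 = -14920325.58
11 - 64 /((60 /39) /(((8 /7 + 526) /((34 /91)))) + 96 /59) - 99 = -190663480 /1497667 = -127.31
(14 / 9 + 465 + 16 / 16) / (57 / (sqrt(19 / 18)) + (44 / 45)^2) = -916502400 / 6308987827 + 8627715000*sqrt(38) / 6308987827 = 8.28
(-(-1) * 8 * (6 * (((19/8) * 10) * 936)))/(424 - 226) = 59280/11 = 5389.09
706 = 706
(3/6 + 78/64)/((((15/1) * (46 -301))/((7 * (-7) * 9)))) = 539/2720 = 0.20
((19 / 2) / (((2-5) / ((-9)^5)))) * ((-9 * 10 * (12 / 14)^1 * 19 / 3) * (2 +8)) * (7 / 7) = -6395006700 / 7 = -913572385.71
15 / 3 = 5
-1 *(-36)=36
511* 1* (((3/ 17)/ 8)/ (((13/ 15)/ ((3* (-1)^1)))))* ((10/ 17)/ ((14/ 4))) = -6.56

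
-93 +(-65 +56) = -102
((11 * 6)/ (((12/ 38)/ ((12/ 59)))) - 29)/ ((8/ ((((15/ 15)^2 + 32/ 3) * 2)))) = 39.40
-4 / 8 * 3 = -3 / 2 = -1.50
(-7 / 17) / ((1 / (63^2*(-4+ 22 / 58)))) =2917215 / 493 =5917.27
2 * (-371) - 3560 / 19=-17658 / 19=-929.37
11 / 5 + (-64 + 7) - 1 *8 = -314 / 5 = -62.80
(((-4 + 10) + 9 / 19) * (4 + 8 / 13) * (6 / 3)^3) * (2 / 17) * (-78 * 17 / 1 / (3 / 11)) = -2597760 / 19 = -136724.21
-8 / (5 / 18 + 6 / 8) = -288 / 37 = -7.78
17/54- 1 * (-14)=773/54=14.31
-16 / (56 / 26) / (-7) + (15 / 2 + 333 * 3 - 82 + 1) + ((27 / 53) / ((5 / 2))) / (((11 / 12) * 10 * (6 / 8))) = 1323496061 / 1428350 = 926.59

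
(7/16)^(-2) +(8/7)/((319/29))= 2872/539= 5.33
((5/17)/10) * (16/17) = 8/289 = 0.03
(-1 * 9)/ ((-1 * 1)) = 9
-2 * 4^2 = -32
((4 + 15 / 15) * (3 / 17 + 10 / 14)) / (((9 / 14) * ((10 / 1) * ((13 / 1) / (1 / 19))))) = 106 / 37791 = 0.00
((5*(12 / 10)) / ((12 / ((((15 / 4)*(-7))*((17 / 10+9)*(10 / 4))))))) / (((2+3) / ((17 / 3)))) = -12733 / 32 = -397.91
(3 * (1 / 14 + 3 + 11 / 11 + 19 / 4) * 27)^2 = 510561.29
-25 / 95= -5 / 19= -0.26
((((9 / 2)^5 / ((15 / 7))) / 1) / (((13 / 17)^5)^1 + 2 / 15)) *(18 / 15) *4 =1760663855853 / 168182180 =10468.79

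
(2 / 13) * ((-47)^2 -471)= 3476 / 13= 267.38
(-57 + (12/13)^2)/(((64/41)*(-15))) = 129683/54080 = 2.40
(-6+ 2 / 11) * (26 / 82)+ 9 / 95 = -74981 / 42845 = -1.75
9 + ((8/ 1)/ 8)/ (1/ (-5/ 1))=4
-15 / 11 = -1.36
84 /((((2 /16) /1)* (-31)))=-672 /31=-21.68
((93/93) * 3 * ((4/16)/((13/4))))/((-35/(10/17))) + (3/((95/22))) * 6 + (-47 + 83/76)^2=94345151703/44677360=2111.70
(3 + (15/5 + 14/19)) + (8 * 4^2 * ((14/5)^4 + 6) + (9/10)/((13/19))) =2668726637/308750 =8643.65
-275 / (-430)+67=5817 / 86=67.64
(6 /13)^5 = 0.02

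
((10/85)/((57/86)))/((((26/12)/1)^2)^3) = 2674944/1559059307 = 0.00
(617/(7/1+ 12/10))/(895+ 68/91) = 0.08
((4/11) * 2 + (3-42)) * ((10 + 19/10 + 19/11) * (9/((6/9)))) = -17039133/2420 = -7040.96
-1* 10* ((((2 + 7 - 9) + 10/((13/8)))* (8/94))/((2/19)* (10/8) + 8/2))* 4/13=-486400/1247051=-0.39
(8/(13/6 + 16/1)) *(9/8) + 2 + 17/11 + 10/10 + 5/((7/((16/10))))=51900/8393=6.18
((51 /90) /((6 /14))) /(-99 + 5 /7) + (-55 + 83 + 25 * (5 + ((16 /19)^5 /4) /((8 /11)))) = 24013878575773 /153320050080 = 156.63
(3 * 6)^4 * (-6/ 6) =-104976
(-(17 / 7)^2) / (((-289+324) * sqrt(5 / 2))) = -0.11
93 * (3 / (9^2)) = 31 / 9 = 3.44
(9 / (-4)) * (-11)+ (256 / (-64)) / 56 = 691 / 28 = 24.68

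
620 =620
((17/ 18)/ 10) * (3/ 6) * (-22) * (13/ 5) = -2.70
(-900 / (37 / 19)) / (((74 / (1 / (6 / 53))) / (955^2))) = -68880688125 / 1369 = -50314600.53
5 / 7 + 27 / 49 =62 / 49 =1.27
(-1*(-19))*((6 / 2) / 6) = 19 / 2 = 9.50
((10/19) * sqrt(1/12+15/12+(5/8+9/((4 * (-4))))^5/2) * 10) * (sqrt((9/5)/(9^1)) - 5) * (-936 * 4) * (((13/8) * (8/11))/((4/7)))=17745 * sqrt(50331666) * (25 - sqrt(5))/13376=214248.44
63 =63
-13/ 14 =-0.93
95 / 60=19 / 12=1.58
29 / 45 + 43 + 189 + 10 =10919 / 45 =242.64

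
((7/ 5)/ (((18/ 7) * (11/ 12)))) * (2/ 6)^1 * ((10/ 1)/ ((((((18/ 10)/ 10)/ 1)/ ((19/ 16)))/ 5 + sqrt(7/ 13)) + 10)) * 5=720794165000/ 726447696183 - 5527812500 * sqrt(91)/ 726447696183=0.92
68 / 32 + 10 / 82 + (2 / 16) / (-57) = 5246 / 2337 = 2.24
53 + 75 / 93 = 53.81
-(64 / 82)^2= -1024 / 1681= -0.61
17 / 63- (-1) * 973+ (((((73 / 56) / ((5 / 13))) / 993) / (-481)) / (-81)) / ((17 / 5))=2757440855017 / 2833171992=973.27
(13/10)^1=13/10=1.30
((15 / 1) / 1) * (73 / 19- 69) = -18570 / 19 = -977.37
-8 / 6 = -1.33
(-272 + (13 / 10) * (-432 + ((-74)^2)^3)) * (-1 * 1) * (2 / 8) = -266835545494 / 5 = -53367109098.80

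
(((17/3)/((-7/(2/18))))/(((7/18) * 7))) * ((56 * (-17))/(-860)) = -1156/31605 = -0.04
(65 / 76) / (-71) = -65 / 5396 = -0.01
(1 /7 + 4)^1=29 /7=4.14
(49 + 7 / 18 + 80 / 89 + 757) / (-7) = -1293275 / 11214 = -115.33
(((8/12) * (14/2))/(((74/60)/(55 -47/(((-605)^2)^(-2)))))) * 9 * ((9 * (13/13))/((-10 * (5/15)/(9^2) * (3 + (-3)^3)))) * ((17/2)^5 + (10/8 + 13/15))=-51328996229884409577387/592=-86704385523453394556.40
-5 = -5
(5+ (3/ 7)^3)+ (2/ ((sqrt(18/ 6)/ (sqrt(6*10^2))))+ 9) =4829/ 343+ 20*sqrt(2) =42.36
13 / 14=0.93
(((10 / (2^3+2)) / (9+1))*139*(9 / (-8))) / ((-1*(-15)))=-417 / 400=-1.04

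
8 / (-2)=-4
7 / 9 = 0.78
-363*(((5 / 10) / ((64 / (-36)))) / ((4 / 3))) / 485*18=88209 / 31040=2.84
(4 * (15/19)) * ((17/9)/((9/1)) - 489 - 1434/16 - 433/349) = -655451605/358074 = -1830.49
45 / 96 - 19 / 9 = -473 / 288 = -1.64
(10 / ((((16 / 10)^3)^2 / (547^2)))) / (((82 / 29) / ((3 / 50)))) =81347446875 / 21495808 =3784.34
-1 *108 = -108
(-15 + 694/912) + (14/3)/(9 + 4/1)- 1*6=-39283/1976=-19.88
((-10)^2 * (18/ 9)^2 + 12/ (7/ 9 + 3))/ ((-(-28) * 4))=3427/ 952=3.60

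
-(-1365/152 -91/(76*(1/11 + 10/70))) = 4823/342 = 14.10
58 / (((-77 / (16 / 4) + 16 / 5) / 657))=-2374.21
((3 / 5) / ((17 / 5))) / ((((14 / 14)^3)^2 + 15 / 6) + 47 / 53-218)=-318 / 384931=-0.00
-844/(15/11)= -9284/15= -618.93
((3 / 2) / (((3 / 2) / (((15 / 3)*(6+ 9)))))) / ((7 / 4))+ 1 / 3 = 907 / 21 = 43.19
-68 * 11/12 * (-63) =3927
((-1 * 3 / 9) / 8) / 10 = -1 / 240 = -0.00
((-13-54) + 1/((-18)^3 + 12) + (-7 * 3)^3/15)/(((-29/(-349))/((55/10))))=-45300.21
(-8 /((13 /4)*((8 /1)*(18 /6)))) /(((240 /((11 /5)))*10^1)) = -11 /117000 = -0.00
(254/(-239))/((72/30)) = -635/1434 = -0.44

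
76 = 76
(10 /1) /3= 10 /3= 3.33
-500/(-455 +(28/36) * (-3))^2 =-1125/470596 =-0.00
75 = 75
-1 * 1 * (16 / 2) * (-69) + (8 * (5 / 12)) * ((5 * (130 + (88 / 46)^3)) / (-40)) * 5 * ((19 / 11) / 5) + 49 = 403438757 / 803022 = 502.40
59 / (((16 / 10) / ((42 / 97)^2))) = 130095 / 18818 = 6.91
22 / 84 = 11 / 42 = 0.26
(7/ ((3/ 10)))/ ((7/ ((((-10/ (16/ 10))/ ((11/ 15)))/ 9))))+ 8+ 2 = 1355/ 198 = 6.84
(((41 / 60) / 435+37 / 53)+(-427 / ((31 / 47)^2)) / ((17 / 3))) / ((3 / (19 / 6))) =-74072487705481 / 406781497800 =-182.09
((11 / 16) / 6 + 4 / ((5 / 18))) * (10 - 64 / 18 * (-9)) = 48769 / 80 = 609.61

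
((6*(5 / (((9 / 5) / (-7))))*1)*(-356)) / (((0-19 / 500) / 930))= -19313000000 / 19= -1016473684.21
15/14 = 1.07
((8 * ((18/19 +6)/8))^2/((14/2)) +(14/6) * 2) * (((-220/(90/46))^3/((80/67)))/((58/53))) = -2016156069602620/160269921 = -12579753.31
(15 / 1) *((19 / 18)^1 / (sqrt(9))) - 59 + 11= -769 / 18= -42.72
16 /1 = 16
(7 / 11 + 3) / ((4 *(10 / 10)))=10 / 11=0.91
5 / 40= 0.12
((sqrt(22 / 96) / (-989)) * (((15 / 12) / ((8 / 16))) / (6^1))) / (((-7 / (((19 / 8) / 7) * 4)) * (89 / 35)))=475 * sqrt(33) / 177450336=0.00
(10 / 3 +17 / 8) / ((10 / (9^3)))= 31833 / 80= 397.91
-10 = -10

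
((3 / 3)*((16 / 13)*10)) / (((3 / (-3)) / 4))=-640 / 13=-49.23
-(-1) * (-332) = -332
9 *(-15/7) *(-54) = 7290/7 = 1041.43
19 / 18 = 1.06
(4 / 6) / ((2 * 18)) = 1 / 54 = 0.02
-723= -723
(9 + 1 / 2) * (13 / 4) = 247 / 8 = 30.88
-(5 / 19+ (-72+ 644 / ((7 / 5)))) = -388.26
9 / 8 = 1.12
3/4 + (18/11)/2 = 69/44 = 1.57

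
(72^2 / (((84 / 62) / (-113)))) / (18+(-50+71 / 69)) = 208834848 / 14959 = 13960.48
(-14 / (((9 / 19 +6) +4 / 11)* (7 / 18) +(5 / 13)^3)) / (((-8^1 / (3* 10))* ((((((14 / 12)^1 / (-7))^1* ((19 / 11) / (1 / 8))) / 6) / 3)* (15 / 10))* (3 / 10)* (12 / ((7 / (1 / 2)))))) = -8792558775 / 22446841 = -391.71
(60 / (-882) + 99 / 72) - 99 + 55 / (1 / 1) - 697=-869879 / 1176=-739.69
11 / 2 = 5.50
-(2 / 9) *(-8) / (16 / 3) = 1 / 3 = 0.33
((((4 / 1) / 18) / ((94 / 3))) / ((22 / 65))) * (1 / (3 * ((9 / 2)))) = 65 / 41877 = 0.00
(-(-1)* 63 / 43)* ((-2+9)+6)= 819 / 43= 19.05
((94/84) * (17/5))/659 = 799/138390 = 0.01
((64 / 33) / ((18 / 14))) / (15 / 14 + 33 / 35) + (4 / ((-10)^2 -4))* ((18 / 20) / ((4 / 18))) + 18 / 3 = 46350199 / 6700320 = 6.92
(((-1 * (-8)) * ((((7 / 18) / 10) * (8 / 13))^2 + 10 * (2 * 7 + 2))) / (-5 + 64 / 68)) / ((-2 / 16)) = 59574741248 / 23613525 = 2522.91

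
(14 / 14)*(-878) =-878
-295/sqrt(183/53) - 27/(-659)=27/659 - 295 * sqrt(9699)/183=-158.72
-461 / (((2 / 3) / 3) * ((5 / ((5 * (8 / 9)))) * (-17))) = 1844 / 17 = 108.47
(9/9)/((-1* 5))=-0.20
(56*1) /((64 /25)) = 175 /8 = 21.88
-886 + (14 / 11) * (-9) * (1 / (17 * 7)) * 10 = -165862 / 187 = -886.96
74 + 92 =166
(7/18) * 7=49/18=2.72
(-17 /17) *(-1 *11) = 11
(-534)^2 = 285156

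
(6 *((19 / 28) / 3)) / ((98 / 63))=171 / 196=0.87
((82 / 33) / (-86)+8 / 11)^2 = 982081 / 2013561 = 0.49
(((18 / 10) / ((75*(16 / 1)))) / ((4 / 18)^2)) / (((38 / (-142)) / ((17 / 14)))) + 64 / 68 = 0.80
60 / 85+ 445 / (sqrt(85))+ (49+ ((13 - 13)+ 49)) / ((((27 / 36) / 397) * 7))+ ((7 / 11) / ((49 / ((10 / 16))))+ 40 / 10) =89 * sqrt(85) / 17+ 232961599 / 31416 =7463.65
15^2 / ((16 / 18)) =253.12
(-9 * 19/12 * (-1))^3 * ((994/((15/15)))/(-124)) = -92040921/3968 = -23195.80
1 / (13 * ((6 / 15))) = 5 / 26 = 0.19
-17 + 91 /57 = -878 /57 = -15.40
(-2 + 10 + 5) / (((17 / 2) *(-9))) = -26 / 153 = -0.17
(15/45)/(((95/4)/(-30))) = -0.42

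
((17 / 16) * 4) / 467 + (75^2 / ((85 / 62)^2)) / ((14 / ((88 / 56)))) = 8886223337 / 26452748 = 335.93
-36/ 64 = -9/ 16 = -0.56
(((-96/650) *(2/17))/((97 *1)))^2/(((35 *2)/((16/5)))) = 73728/50262730984375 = 0.00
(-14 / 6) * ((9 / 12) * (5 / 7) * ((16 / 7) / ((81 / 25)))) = -500 / 567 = -0.88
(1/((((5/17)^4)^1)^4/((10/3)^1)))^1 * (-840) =-5450053490074689269872/6103515625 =-892936763813.84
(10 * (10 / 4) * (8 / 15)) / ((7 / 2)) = 80 / 21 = 3.81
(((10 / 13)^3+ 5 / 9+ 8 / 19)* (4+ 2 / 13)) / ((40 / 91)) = 13.53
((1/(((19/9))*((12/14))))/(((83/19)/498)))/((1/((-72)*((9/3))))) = -13608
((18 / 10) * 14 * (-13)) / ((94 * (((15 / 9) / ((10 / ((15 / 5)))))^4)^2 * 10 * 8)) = -13104 / 1175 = -11.15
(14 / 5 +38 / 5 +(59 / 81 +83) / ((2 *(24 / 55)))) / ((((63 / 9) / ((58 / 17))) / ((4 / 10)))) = 4282111 / 206550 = 20.73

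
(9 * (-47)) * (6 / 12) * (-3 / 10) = 1269 / 20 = 63.45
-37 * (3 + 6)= -333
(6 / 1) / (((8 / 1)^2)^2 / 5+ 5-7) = 5 / 681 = 0.01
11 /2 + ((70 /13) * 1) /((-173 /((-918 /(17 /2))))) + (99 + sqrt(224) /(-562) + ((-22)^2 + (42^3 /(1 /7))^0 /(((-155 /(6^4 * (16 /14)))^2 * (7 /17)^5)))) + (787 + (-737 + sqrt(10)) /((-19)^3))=9093.04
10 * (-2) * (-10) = 200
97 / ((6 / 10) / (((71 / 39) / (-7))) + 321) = 0.30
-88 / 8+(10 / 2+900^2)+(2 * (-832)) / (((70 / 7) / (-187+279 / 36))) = 4199106 / 5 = 839821.20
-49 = -49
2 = 2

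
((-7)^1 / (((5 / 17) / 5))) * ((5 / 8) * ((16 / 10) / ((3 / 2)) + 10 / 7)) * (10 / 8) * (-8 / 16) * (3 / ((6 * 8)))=7.25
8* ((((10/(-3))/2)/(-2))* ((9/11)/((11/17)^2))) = 13.03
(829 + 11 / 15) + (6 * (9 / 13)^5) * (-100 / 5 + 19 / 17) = 76852989916 / 94679715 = 811.72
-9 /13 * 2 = -18 /13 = -1.38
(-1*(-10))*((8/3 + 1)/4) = 55/6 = 9.17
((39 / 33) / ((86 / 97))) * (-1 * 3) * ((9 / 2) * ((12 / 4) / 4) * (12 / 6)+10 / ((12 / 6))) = -46.99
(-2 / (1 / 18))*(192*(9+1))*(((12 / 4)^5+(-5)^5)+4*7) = 197268480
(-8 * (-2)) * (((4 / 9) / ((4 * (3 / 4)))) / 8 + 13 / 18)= 11.85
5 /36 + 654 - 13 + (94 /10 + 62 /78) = 651.33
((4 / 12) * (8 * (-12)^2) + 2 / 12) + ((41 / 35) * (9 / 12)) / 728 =117463169 / 305760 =384.17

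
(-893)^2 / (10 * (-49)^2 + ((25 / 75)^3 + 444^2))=21531123 / 5970943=3.61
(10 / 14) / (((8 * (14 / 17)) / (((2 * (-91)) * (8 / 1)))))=-1105 / 7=-157.86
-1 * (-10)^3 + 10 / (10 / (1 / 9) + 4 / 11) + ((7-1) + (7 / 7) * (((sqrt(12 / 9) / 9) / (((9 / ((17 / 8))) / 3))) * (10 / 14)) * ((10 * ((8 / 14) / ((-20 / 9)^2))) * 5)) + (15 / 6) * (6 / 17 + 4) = 85 * sqrt(3) / 392 + 8592574 / 8449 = 1017.37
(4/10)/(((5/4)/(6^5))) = 62208/25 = 2488.32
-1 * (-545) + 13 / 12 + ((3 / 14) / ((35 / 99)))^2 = 98402113 / 180075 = 546.45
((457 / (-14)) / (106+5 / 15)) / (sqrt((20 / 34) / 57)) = -1371 * sqrt(9690) / 44660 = -3.02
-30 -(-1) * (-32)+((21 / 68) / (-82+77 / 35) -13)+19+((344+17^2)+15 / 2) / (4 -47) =-3938877 / 55556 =-70.90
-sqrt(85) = -9.22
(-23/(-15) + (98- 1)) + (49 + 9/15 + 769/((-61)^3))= 504340247/3404715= 148.13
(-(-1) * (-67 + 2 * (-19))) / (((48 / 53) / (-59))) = 109445 / 16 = 6840.31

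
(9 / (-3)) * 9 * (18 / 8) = -243 / 4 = -60.75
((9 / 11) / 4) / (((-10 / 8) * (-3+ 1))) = 9 / 110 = 0.08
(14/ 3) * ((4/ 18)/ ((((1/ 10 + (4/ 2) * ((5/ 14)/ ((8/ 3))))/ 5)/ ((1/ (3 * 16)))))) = 2450/ 8343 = 0.29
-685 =-685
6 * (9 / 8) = 27 / 4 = 6.75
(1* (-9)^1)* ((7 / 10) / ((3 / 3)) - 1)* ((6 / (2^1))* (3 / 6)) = 81 / 20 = 4.05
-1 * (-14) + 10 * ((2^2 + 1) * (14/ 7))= 114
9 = 9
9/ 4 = 2.25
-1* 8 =-8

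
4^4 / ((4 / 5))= 320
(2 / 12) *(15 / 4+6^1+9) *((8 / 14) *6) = 75 / 7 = 10.71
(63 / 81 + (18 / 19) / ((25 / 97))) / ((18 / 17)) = 323663 / 76950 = 4.21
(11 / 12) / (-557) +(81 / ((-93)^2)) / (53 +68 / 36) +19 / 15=10036518169 / 7932805140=1.27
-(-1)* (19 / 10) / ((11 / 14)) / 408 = 133 / 22440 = 0.01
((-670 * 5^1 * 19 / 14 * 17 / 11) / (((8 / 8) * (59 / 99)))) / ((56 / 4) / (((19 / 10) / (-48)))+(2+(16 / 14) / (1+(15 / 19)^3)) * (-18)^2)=-157800220725 / 7260851992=-21.73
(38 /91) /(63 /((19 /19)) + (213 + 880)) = 19 /52598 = 0.00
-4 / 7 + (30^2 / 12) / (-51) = -243 / 119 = -2.04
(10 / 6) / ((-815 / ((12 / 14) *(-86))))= 172 / 1141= 0.15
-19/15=-1.27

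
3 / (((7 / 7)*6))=1 / 2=0.50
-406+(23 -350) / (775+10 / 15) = -945743 / 2327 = -406.42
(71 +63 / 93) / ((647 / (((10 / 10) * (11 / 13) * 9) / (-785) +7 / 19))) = 154548988 / 3888952015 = 0.04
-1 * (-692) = 692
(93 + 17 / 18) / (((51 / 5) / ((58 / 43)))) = 245195 / 19737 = 12.42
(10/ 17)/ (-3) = -10/ 51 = -0.20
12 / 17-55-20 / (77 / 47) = -87051 / 1309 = -66.50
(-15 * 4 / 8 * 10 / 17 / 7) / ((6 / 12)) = -150 / 119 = -1.26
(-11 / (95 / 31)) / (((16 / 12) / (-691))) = 1860.24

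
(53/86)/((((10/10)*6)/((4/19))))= 53/2451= 0.02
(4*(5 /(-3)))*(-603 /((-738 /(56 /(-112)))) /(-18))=-335 /2214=-0.15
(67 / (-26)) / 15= -67 / 390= -0.17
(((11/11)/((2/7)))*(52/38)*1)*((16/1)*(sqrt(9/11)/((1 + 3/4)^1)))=2496*sqrt(11)/209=39.61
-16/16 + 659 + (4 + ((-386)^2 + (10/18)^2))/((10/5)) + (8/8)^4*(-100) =12159421/162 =75058.15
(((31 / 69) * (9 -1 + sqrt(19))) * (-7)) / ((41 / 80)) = -138880 / 2829 -17360 * sqrt(19) / 2829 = -75.84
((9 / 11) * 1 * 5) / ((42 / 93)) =1395 / 154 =9.06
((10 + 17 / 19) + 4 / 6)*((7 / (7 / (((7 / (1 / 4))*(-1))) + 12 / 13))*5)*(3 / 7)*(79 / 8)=676793 / 266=2544.33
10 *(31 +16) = 470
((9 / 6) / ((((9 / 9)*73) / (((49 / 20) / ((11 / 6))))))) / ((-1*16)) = -0.00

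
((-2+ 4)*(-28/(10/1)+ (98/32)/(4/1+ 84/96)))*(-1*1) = 847/195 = 4.34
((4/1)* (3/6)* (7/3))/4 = 7/6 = 1.17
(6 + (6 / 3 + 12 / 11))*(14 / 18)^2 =4900 / 891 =5.50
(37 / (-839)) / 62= -37 / 52018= -0.00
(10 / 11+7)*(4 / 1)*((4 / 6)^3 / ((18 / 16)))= 7424 / 891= 8.33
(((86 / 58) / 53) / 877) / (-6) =-43 / 8087694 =-0.00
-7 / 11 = -0.64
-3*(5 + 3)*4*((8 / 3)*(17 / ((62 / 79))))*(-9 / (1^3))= 1547136 / 31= 49907.61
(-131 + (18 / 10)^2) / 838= -1597 / 10475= -0.15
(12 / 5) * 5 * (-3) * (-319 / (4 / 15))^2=-206066025 / 4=-51516506.25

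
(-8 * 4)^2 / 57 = 1024 / 57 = 17.96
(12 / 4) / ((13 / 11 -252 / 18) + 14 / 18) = -297 / 1192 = -0.25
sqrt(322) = 17.94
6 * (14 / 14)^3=6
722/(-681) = -722/681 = -1.06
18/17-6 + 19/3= 71/51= 1.39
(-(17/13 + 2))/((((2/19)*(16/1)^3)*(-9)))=817/958464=0.00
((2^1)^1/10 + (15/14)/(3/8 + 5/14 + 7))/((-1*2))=-733/4330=-0.17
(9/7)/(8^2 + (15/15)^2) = 9/455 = 0.02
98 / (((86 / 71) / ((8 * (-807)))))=-22460424 / 43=-522335.44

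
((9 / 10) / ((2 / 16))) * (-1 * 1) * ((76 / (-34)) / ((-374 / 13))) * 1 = -8892 / 15895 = -0.56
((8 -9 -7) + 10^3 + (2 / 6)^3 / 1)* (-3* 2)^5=-7714080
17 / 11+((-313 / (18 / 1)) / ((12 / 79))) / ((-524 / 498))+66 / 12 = 24037711 / 207504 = 115.84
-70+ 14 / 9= -68.44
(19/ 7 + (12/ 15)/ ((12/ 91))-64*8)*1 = -52838/ 105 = -503.22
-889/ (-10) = 889/ 10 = 88.90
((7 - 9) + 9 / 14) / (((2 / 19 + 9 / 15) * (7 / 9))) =-16245 / 6566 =-2.47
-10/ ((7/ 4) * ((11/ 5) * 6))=-100/ 231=-0.43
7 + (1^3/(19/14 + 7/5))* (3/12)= 2737/386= 7.09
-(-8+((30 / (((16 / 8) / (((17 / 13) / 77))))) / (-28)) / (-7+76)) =5157237 / 644644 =8.00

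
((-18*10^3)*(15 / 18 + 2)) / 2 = -25500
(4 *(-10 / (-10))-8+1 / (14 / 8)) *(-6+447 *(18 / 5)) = -192384 / 35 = -5496.69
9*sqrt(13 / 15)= 3*sqrt(195) / 5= 8.38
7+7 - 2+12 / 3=16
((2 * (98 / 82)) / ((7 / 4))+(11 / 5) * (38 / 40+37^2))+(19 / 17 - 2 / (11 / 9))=2311398963 / 766700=3014.74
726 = 726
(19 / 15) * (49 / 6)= 931 / 90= 10.34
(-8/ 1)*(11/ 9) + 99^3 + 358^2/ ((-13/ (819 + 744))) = -1689359149/ 117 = -14438967.09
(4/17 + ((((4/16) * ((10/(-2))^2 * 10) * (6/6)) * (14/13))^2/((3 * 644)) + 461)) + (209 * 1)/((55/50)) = 518255099/792948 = 653.58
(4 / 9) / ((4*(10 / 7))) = 7 / 90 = 0.08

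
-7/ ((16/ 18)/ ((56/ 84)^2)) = -7/ 2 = -3.50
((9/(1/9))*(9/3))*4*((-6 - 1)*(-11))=74844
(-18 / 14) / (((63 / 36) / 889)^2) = -2322576 / 7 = -331796.57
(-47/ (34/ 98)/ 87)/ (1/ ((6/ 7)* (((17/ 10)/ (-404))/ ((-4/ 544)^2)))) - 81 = 335051/ 14645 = 22.88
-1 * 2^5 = -32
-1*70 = -70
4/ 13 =0.31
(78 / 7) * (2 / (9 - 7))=78 / 7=11.14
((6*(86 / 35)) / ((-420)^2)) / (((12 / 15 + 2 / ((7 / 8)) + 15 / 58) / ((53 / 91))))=0.00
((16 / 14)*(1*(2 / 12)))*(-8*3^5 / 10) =-37.03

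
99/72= 1.38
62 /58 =31 /29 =1.07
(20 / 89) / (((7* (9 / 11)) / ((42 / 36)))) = 0.05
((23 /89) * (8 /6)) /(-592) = -23 /39516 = -0.00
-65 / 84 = -0.77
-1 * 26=-26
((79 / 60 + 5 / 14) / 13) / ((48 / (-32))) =-703 / 8190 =-0.09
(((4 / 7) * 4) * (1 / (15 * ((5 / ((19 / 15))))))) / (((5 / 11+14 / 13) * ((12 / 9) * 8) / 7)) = 2717 / 164250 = 0.02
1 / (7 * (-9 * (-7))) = 1 / 441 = 0.00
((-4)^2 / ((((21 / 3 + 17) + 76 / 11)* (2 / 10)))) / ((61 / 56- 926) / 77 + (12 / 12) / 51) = -569184 / 2637233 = -0.22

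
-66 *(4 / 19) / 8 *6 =-198 / 19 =-10.42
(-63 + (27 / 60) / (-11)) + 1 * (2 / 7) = -96643 / 1540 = -62.76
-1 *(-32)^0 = -1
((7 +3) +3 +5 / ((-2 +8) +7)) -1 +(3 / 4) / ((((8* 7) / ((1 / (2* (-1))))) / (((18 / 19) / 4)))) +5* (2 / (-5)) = 2297889 / 221312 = 10.38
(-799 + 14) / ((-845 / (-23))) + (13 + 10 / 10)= -7.37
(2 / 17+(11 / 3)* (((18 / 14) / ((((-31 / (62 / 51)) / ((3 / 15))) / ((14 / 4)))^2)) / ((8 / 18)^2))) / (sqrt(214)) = 0.01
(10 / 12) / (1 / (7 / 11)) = 35 / 66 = 0.53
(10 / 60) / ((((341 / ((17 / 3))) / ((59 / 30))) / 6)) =1003 / 30690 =0.03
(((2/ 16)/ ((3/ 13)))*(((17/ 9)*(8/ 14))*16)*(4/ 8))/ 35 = 884/ 6615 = 0.13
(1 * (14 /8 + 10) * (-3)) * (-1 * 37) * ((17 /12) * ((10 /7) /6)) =147815 /336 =439.93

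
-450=-450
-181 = -181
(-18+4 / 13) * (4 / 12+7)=-129.74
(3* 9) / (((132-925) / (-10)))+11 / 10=11423 / 7930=1.44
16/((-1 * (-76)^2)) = -1/361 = -0.00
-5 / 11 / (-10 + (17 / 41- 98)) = 205 / 48521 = 0.00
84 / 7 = 12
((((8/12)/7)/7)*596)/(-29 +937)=298/33369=0.01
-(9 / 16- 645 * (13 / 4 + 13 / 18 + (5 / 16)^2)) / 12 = 2015623 / 9216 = 218.71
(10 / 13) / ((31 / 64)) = 640 / 403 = 1.59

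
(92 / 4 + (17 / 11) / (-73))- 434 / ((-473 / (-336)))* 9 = -95012932 / 34529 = -2751.69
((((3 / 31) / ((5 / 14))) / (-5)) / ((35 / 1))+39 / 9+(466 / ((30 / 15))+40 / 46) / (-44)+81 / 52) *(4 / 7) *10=15968444 / 4866225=3.28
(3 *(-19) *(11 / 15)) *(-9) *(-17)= -31977 / 5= -6395.40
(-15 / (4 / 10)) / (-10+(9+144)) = -75 / 286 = -0.26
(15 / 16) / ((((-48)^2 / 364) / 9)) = 1365 / 1024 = 1.33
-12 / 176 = -3 / 44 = -0.07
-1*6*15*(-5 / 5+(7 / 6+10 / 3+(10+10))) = -2115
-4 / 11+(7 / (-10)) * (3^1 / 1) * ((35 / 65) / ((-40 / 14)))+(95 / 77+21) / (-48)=-258901 / 600600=-0.43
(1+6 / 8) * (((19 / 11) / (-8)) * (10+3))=-1729 / 352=-4.91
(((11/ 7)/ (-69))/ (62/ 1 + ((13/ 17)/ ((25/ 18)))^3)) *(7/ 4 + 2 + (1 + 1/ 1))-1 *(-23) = 9219203733653/ 400871658936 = 23.00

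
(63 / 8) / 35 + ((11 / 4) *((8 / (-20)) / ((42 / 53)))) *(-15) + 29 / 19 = 120087 / 5320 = 22.57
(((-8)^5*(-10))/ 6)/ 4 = 13653.33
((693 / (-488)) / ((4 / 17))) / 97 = -11781 / 189344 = -0.06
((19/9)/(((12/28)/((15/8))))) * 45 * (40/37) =16625/37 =449.32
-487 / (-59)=487 / 59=8.25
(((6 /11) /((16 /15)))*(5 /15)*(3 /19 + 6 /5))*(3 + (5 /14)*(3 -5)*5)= -0.13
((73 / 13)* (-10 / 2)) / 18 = -1.56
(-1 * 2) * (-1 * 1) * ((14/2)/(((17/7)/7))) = 686/17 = 40.35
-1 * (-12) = 12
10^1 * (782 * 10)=78200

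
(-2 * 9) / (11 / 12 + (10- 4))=-216 / 83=-2.60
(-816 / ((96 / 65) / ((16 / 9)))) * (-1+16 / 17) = 520 / 9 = 57.78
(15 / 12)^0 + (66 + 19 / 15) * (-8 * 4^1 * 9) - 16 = -96939 / 5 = -19387.80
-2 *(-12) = 24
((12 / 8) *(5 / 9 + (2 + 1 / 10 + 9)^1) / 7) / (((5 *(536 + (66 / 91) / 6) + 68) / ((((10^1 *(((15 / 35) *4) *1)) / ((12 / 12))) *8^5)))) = 893714432 / 1750861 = 510.44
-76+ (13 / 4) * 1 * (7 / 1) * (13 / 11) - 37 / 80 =-43627 / 880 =-49.58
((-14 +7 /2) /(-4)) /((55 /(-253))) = -483 /40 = -12.08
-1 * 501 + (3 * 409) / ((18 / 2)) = -364.67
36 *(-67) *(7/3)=-5628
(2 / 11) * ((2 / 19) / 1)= 4 / 209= 0.02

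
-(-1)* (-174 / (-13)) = 174 / 13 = 13.38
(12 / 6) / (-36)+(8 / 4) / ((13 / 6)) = 203 / 234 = 0.87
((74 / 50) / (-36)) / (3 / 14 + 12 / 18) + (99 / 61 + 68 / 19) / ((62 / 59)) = 13213411 / 2694675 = 4.90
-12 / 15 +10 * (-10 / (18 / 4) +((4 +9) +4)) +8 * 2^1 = 7334 / 45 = 162.98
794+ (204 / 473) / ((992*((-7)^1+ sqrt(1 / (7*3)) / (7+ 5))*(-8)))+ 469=153*sqrt(21) / 34763040400+ 10976430073773 / 8690760100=1263.00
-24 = -24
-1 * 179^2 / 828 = -32041 / 828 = -38.70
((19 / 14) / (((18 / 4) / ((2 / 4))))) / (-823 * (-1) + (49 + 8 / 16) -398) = 0.00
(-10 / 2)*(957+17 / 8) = -38365 / 8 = -4795.62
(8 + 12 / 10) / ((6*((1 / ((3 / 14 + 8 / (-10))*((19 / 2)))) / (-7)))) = 17917 / 300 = 59.72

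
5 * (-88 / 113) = -440 / 113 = -3.89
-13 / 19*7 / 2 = -91 / 38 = -2.39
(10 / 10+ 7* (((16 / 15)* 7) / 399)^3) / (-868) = -625055047 / 542522893500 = -0.00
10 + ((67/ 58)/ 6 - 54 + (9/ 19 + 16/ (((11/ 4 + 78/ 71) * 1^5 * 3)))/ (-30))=-4755612851/ 108403740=-43.87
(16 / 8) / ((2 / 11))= 11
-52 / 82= -0.63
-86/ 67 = -1.28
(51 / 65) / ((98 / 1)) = 51 / 6370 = 0.01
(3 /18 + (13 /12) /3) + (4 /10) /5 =547 /900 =0.61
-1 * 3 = -3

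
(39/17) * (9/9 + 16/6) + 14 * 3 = 857/17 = 50.41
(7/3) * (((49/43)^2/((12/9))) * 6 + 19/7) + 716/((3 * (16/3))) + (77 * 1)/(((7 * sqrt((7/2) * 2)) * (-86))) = 1435963/22188 - 11 * sqrt(7)/602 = 64.67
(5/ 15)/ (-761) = -1/ 2283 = -0.00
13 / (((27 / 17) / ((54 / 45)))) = 442 / 45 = 9.82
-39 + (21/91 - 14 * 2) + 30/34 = -14561/221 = -65.89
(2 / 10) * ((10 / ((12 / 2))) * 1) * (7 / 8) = 7 / 24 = 0.29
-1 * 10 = -10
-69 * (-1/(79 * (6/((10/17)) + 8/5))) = 345/4661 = 0.07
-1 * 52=-52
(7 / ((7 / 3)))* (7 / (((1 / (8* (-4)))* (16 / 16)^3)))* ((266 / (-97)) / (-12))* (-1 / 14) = 1064 / 97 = 10.97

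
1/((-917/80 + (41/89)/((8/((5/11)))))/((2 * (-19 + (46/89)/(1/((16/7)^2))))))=125106080/43888957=2.85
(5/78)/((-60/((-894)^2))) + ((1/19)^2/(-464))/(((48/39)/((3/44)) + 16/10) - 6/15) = -6980105585143/8174530208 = -853.88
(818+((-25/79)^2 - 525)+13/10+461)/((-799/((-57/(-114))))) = -47144523/99731180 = -0.47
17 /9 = 1.89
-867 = -867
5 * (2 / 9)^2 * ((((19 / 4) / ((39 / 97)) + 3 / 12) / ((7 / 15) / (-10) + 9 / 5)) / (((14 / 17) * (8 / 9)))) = 1999625 / 861588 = 2.32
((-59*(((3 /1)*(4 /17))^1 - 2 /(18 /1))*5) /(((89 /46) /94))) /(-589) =116077780 /8020413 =14.47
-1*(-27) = 27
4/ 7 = 0.57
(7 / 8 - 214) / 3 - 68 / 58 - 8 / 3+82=4955 / 696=7.12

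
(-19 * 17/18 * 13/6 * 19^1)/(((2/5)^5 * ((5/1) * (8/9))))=-49863125/3072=-16231.49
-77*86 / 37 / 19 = -6622 / 703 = -9.42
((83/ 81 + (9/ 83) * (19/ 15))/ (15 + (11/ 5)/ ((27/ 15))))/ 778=19531/ 212125590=0.00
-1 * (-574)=574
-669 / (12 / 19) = -4237 / 4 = -1059.25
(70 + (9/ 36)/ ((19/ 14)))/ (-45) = -889/ 570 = -1.56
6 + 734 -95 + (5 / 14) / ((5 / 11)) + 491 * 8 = 64033 / 14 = 4573.79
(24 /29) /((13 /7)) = 168 /377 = 0.45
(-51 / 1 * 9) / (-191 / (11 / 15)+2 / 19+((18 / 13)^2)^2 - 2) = 1.77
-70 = -70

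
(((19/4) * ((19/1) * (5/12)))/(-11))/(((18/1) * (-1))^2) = -0.01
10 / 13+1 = 23 / 13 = 1.77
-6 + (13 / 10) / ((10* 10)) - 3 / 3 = -6987 / 1000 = -6.99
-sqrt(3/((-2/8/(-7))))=-2 * sqrt(21)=-9.17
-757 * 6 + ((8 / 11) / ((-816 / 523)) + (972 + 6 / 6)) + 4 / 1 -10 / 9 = -12005099 / 3366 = -3566.58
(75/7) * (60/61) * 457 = 2056500/427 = 4816.16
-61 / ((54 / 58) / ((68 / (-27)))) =120292 / 729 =165.01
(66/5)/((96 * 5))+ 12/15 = 331/400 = 0.83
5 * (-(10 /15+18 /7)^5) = -7269667840 /4084101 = -1779.99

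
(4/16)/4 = 1/16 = 0.06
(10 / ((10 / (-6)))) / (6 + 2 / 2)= -6 / 7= -0.86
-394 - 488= -882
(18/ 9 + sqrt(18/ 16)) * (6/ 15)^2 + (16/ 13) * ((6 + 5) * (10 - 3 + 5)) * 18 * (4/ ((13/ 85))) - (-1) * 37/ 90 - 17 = 3 * sqrt(2)/ 25 + 5815210751/ 76050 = 76465.79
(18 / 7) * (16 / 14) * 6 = 864 / 49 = 17.63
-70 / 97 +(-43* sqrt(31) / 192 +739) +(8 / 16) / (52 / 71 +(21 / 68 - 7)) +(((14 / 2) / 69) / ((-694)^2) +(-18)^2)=98507331923302115 / 92739453460212 - 43* sqrt(31) / 192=1060.95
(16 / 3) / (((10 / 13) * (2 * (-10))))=-26 / 75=-0.35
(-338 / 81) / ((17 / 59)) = -19942 / 1377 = -14.48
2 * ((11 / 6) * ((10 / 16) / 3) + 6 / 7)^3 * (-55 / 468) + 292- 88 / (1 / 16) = -267568893622423 / 239661047808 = -1116.45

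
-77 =-77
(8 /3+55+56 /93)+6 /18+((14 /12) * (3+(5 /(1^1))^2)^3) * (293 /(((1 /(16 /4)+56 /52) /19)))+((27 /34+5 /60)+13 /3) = 46885393767461 /436356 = 107447574.38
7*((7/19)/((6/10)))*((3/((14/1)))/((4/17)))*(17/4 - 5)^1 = -1785/608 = -2.94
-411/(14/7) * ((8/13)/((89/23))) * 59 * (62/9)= -46105432/3471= -13283.04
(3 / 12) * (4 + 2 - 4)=1 / 2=0.50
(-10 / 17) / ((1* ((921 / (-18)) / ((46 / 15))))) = 184 / 5219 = 0.04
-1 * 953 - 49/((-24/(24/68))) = -64755/68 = -952.28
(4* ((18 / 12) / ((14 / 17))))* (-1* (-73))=3723 / 7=531.86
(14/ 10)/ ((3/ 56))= 392/ 15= 26.13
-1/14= -0.07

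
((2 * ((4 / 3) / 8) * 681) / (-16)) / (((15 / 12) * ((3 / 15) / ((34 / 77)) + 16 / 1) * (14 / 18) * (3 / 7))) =-11577 / 5594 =-2.07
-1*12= -12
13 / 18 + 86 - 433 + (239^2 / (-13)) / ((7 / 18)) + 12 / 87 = -553151251 / 47502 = -11644.80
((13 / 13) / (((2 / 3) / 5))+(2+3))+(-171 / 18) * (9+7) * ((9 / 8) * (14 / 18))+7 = -227 / 2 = -113.50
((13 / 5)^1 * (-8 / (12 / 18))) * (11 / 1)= -1716 / 5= -343.20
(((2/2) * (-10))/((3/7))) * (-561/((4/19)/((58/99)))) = 327845/9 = 36427.22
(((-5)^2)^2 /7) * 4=2500 /7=357.14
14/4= 7/2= 3.50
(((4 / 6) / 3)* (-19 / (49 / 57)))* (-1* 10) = 49.12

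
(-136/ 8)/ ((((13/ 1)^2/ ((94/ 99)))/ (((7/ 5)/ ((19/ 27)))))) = -33558/ 176605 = -0.19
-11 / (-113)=11 / 113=0.10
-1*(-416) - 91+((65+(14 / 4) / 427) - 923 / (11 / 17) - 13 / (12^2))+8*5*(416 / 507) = -1260779855 / 1256112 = -1003.72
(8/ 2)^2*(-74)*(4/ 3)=-4736/ 3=-1578.67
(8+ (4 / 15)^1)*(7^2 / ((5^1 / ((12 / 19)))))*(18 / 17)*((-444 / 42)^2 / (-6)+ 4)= -255936 / 323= -792.37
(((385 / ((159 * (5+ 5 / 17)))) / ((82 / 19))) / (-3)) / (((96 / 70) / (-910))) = 23.44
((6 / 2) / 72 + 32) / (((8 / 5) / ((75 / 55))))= 19225 / 704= 27.31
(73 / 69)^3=389017 / 328509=1.18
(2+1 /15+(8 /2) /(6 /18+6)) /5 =769 /1425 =0.54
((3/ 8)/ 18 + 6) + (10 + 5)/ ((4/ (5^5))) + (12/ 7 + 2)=3940771/ 336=11728.49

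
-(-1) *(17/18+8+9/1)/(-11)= -323/198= -1.63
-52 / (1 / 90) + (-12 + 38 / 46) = -107897 / 23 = -4691.17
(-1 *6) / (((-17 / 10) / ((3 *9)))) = 1620 / 17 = 95.29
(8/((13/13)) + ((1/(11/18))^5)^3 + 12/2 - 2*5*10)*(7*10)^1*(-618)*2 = -552637612138495280827920/4177248169415651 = -132297050.53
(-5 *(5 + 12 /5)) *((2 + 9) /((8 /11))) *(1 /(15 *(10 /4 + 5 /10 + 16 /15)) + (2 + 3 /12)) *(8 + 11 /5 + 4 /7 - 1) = -60479793 /4880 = -12393.40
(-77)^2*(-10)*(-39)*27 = 62432370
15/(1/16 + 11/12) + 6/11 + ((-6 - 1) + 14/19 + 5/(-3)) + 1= 263299/29469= 8.93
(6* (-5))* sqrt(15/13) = -30* sqrt(195)/13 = -32.23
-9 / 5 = -1.80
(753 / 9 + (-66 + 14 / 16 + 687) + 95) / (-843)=-19213 / 20232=-0.95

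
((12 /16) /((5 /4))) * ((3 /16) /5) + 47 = 18809 /400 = 47.02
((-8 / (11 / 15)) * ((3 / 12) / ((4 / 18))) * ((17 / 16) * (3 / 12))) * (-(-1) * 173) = -397035 / 704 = -563.97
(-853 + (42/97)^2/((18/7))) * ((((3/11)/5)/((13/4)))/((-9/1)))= 1.59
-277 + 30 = -247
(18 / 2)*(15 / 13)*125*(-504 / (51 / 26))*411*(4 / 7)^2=-5326560000 / 119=-44761008.40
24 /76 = 6 /19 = 0.32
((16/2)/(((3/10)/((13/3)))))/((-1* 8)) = -130/9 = -14.44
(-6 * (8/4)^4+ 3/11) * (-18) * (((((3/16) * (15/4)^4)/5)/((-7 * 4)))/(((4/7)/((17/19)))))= -4893685875/6848512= -714.56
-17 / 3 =-5.67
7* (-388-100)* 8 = -27328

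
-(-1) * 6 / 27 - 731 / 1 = -6577 / 9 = -730.78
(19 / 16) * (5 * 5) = 475 / 16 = 29.69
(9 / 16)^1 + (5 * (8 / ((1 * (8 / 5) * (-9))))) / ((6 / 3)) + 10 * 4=5641 / 144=39.17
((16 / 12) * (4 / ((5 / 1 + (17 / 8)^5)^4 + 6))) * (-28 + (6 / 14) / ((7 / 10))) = -24755530546918218268672 / 924711350510166737471443539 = -0.00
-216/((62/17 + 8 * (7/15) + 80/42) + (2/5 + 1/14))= -771120/34831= -22.14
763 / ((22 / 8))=3052 / 11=277.45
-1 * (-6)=6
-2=-2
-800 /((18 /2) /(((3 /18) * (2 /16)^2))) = -25 /108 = -0.23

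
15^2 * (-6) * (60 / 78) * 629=-8491500 / 13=-653192.31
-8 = -8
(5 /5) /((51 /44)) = 44 /51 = 0.86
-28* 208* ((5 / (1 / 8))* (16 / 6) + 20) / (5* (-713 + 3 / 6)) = 46592 / 225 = 207.08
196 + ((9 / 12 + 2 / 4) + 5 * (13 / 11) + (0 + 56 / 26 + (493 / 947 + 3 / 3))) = 112038413 / 541684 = 206.83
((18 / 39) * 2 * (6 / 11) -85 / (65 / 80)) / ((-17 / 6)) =89328 / 2431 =36.75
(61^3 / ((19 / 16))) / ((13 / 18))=65370528 / 247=264658.01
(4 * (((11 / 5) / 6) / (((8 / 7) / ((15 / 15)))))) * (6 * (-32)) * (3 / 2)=-1848 / 5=-369.60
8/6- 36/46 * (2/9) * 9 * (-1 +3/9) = 164/69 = 2.38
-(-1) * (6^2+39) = 75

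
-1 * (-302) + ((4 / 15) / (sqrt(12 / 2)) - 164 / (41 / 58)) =2 * sqrt(6) / 45 + 70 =70.11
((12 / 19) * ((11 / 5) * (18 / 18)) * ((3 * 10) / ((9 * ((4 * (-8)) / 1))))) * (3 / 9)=-11 / 228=-0.05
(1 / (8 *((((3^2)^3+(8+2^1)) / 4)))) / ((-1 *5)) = -1 / 7390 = -0.00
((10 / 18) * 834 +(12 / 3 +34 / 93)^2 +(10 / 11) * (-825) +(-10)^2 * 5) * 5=10049780 / 8649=1161.96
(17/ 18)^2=289/ 324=0.89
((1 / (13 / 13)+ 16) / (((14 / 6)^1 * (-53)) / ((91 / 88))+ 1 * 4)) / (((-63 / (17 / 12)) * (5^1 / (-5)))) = -3757 / 1136016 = -0.00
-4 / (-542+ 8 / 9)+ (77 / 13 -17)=-350406 / 31655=-11.07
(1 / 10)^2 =1 / 100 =0.01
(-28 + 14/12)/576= -161/3456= -0.05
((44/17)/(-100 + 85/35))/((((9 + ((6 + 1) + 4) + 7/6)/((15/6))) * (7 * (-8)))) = 165/2949194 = 0.00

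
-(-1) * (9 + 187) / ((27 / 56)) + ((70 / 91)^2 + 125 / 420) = 52052057 / 127764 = 407.41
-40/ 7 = -5.71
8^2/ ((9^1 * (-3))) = -64/ 27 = -2.37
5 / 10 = 1 / 2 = 0.50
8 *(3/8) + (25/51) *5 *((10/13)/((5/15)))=1913/221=8.66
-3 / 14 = -0.21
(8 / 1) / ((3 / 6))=16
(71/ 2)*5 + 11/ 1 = 377/ 2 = 188.50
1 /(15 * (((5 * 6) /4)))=2 /225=0.01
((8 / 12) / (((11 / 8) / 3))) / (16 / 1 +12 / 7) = 28 / 341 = 0.08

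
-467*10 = -4670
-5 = -5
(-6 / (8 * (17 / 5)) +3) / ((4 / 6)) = 567 / 136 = 4.17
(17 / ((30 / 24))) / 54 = 34 / 135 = 0.25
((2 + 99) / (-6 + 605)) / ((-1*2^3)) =-101 / 4792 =-0.02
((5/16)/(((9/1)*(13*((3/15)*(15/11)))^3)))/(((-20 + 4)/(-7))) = 46585/136670976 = 0.00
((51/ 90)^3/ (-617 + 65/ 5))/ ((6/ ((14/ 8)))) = -34391/ 391392000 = -0.00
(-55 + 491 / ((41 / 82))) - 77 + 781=1631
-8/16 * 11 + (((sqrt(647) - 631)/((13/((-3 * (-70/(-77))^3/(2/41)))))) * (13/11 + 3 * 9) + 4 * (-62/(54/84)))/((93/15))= 34693834073/3425994 - 3075000 * sqrt(647)/190333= 9715.70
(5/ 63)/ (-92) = -5/ 5796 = -0.00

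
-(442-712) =270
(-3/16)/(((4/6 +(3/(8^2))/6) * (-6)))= 12/259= 0.05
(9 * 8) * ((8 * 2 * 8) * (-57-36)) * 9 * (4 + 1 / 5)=-32397926.40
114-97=17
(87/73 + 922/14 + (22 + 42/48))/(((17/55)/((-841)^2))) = 14300157362095/69496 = 205769502.74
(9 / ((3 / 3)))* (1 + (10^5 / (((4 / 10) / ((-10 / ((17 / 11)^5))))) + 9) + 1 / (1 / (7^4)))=-3592838022957 / 1419857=-2530422.45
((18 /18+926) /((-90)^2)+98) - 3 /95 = 1677217 /17100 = 98.08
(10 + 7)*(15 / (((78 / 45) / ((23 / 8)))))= 422.96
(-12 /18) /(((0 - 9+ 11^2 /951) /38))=12046 /4219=2.86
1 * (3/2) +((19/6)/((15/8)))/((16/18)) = 17/5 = 3.40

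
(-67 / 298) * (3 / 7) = -201 / 2086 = -0.10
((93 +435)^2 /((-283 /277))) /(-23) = 77223168 /6509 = 11864.06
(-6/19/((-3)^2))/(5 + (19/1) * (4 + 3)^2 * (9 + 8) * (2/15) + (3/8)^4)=-0.00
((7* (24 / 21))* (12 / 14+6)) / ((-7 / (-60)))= 23040 / 49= 470.20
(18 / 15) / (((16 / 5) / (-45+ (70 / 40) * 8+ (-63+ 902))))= 303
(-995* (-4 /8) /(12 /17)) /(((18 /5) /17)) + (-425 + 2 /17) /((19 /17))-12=2936.02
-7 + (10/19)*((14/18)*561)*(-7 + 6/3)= -65849/57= -1155.25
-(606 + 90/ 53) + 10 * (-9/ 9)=-32738/ 53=-617.70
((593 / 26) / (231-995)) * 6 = -1779 / 9932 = -0.18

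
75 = 75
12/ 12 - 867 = -866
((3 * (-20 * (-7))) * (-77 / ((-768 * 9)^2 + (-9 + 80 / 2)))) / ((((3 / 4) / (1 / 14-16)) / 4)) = 0.06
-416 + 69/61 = -25307/61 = -414.87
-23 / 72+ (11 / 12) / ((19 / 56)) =3259 / 1368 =2.38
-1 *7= -7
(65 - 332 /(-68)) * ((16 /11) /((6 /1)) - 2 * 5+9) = -900 /17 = -52.94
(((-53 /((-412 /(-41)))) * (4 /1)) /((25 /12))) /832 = -0.01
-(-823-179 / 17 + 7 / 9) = 127411 / 153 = 832.75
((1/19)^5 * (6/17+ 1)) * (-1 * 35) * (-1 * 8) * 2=12880/42093683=0.00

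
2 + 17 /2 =21 /2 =10.50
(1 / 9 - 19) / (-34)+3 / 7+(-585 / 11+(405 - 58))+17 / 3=208225 / 693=300.47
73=73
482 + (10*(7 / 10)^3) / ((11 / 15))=486.68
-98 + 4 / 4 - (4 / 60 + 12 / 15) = -1468 / 15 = -97.87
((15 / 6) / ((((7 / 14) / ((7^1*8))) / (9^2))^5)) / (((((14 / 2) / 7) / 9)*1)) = 1382603735298114846720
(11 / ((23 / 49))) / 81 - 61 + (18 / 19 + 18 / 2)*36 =10526876 / 35397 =297.39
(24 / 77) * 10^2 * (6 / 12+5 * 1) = 1200 / 7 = 171.43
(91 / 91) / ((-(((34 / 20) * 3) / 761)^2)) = -57912100 / 2601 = -22265.32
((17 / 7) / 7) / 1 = 17 / 49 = 0.35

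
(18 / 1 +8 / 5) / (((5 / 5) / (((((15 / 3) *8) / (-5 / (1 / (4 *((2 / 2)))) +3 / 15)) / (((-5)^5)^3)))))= 784 / 604248046875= 0.00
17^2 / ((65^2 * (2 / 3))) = 867 / 8450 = 0.10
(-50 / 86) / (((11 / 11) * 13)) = -25 / 559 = -0.04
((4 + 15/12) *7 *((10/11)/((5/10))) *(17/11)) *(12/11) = 149940/1331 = 112.65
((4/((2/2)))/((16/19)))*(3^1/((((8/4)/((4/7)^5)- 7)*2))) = 0.28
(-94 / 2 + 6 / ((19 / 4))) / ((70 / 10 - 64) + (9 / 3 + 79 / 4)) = 3476 / 2603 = 1.34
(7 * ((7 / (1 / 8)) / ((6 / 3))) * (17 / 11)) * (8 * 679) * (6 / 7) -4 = 15513748 / 11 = 1410340.73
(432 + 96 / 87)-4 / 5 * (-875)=32860 / 29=1133.10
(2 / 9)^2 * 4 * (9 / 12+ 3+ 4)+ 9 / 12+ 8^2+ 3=22447 / 324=69.28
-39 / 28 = -1.39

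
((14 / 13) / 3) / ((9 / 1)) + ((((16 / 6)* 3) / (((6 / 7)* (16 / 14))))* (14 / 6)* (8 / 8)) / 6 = 1505 / 468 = 3.22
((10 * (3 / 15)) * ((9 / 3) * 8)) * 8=384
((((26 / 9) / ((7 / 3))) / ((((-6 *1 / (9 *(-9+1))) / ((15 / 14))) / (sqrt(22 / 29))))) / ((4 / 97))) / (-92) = -18915 *sqrt(638) / 130732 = -3.65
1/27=0.04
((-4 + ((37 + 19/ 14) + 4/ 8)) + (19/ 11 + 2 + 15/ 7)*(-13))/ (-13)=456/ 143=3.19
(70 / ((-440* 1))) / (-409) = 7 / 17996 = 0.00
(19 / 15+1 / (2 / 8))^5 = 4052.09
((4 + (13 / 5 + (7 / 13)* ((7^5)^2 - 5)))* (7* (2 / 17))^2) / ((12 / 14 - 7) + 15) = 6782230902734 / 582335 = 11646613.90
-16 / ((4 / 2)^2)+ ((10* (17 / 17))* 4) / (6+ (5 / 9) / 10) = 284 / 109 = 2.61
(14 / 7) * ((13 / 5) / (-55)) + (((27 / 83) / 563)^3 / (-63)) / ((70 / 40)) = -129995670889200686 / 1374954211302639275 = -0.09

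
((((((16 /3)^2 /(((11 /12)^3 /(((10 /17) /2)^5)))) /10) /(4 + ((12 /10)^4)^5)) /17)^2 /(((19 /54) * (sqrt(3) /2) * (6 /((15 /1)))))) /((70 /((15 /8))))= 2263113856315612792968750000000000000000000 * sqrt(3) /139870931954424245069605442012386830783563121024411373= 0.00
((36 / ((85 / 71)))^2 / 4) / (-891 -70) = -1633284 / 6943225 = -0.24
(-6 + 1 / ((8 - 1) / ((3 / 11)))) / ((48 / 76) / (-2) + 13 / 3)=-26163 / 17633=-1.48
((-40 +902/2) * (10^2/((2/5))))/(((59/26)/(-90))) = -240435000/59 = -4075169.49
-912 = -912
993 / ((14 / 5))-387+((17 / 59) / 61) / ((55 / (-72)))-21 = -147882051 / 2771230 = -53.36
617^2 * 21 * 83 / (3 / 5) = 1105901545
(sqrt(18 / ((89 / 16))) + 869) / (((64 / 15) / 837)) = 37665 * sqrt(178) / 1424 + 10910295 / 64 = 170826.25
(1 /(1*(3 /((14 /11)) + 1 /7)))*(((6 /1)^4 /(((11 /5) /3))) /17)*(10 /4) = 19440 /187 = 103.96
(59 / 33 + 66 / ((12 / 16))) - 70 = 653 / 33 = 19.79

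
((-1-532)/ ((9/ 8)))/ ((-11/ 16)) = 68224/ 99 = 689.13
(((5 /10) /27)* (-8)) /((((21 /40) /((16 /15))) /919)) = -470528 /1701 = -276.62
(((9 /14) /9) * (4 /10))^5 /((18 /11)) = 11 /945393750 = 0.00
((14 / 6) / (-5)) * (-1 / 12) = 7 / 180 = 0.04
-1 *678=-678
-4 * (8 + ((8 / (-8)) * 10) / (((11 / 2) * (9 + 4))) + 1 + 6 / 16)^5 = -131627764931130603125 / 489857916461056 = -268706.01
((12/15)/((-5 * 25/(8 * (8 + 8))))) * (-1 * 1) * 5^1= 512/125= 4.10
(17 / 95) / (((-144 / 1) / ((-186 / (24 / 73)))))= 38471 / 54720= 0.70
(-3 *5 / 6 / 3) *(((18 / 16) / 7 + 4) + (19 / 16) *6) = -395 / 42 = -9.40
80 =80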